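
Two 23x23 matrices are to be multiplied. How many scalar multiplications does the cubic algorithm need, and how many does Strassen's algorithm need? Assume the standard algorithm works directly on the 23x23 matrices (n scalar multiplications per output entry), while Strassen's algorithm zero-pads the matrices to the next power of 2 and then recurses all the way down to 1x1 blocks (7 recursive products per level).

Matrix multiplication for 23x23 matrices:

Strassen's algorithm requires power-of-2 dimensions. Pad 23x23 to 32x32 (next power of 2).

Standard algorithm: 23^3 = 12167 multiplications
Strassen's algorithm: 7^(log2(32)) = 7^5 = 16807 multiplications
Difference: 12167 - 16807 = -4640 (Strassen uses MORE here due to padding overhead — for small or just-over-power-of-2 n, padding can outweigh the per-level savings)

Standard: 12167 multiplications (23^3). Strassen: 16807 multiplications (7^5, after padding to 32x32). Strassen reduces 8 recursive multiplications to 7 at each level.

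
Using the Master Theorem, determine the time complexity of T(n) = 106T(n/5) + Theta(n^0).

Master Theorem for T(n) = 106T(n/5) + O(n^0):

a = 106, b = 5, c = 0
log_b(a) = log_5(106) = 2.8976

Case 1: c = 0 < log_5(106) = 2.8976
T(n) = O(n^(log_5 106))

For T(n) = 106T(n/5) + O(n^0): log_5(106) = 2.8976. This is Case 1 of the Master Theorem (c < log_b(a), work dominated by leaves), giving O(n^(log_5 106)).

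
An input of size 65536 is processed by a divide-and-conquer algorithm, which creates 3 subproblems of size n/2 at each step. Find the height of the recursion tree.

For divide and conquer with division factor 2:

Problem sizes at each level:
Level 0: 65536
Level 1: 32768
Level 2: 16384
Level 3: 8192
Level 4: 4096
Level 5: 2048
Level 6: 1024
Level 7: 512
Level 8: 256
Level 9: 128
Level 10: 64
Level 11: 32
Level 12: 16
Level 13: 8
Level 14: 4
Level 15: 2
Level 16: 1

The root is level 0 and the size-1 base case is level 16 (the tree spans levels 0 through 16, i.e. 17 levels counting the root), so the depth is the number of divisions: log_2(65536) = 16

The recursion tree depth is log_2(65536) = 16. At each level, the problem size is divided by 2, so it takes 16 divisions to reduce to a base case of size 1. The algorithm makes 3 recursive calls at each level.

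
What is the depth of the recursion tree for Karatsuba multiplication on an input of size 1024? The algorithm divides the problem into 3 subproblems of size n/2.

For divide and conquer with division factor 2:

Problem sizes at each level:
Level 0: 1024
Level 1: 512
Level 2: 256
Level 3: 128
Level 4: 64
Level 5: 32
Level 6: 16
Level 7: 8
Level 8: 4
Level 9: 2
Level 10: 1

The root is level 0 and the size-1 base case is level 10 (the tree spans levels 0 through 10, i.e. 11 levels counting the root), so the depth is the number of divisions: log_2(1024) = 10

The recursion tree depth is log_2(1024) = 10. At each level, the problem size is divided by 2, so it takes 10 divisions to reduce to a base case of size 1. The algorithm makes 3 recursive calls at each level.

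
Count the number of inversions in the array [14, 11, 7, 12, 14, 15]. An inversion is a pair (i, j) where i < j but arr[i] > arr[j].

Finding inversions in [14, 11, 7, 12, 14, 15]:

(0, 1): arr[0]=14 > arr[1]=11
(0, 2): arr[0]=14 > arr[2]=7
(0, 3): arr[0]=14 > arr[3]=12
(1, 2): arr[1]=11 > arr[2]=7

Total inversions: 4

The array has 4 inversion(s): (0,1), (0,2), (0,3), (1,2). Each pair (i,j) satisfies i < j and arr[i] > arr[j].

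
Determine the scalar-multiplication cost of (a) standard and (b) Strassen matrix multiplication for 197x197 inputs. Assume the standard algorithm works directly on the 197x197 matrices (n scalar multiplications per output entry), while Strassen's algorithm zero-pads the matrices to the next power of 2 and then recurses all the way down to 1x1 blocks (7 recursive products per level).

Matrix multiplication for 197x197 matrices:

Strassen's algorithm requires power-of-2 dimensions. Pad 197x197 to 256x256 (next power of 2).

Standard algorithm: 197^3 = 7645373 multiplications
Strassen's algorithm: 7^(log2(256)) = 7^8 = 5764801 multiplications
Savings: 7645373 - 5764801 = 1880572 multiplications

Standard: 7645373 multiplications (197^3). Strassen: 5764801 multiplications (7^8, after padding to 256x256). Strassen reduces 8 recursive multiplications to 7 at each level.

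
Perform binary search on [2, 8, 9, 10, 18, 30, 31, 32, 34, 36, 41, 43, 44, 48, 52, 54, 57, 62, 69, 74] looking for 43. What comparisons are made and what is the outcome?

Binary search for 43 in [2, 8, 9, 10, 18, 30, 31, 32, 34, 36, 41, 43, 44, 48, 52, 54, 57, 62, 69, 74]:

lo=0, hi=19, mid=9, arr[mid]=36 -> 36 < 43, search right half
lo=10, hi=19, mid=14, arr[mid]=52 -> 52 > 43, search left half
lo=10, hi=13, mid=11, arr[mid]=43 -> Found target at index 11!

Binary search finds 43 at index 11 after 3 comparisons. The search repeatedly halves the search space by comparing with the middle element.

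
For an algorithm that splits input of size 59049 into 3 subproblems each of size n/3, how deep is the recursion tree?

For divide and conquer with division factor 3:

Problem sizes at each level:
Level 0: 59049
Level 1: 19683
Level 2: 6561
Level 3: 2187
Level 4: 729
Level 5: 243
Level 6: 81
Level 7: 27
Level 8: 9
Level 9: 3
Level 10: 1

The root is level 0 and the size-1 base case is level 10 (the tree spans levels 0 through 10, i.e. 11 levels counting the root), so the depth is the number of divisions: log_3(59049) = 10

The recursion tree depth is log_3(59049) = 10. At each level, the problem size is divided by 3, so it takes 10 divisions to reduce to a base case of size 1. The algorithm makes 3 recursive calls at each level.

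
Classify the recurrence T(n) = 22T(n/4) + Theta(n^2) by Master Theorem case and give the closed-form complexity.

Master Theorem for T(n) = 22T(n/4) + O(n^2):

a = 22, b = 4, c = 2
log_b(a) = log_4(22) = 2.2297

Case 1: c = 2 < log_4(22) = 2.2297
T(n) = O(n^(log_4 22))

For T(n) = 22T(n/4) + O(n^2): log_4(22) = 2.2297. This is Case 1 of the Master Theorem (c < log_b(a), work dominated by leaves), giving O(n^(log_4 22)).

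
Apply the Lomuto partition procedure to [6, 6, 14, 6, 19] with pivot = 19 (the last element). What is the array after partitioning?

Lomuto partition with pivot = 19:

Initial array: [6, 6, 14, 6, 19]

arr[0]=6 <= 19: swap with position 0, array becomes [6, 6, 14, 6, 19]
arr[1]=6 <= 19: swap with position 1, array becomes [6, 6, 14, 6, 19]
arr[2]=14 <= 19: swap with position 2, array becomes [6, 6, 14, 6, 19]
arr[3]=6 <= 19: swap with position 3, array becomes [6, 6, 14, 6, 19]

Place pivot at position 4: [6, 6, 14, 6, 19]
Pivot position: 4

After partitioning with pivot 19, the array becomes [6, 6, 14, 6, 19]. The pivot is placed at index 4. All elements to the left of the pivot are <= 19, and all elements to the right are > 19.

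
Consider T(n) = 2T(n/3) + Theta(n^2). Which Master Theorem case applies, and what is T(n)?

Master Theorem for T(n) = 2T(n/3) + O(n^2):

a = 2, b = 3, c = 2
log_b(a) = log_3(2) = 0.6309

Case 3: c = 2 > log_3(2) = 0.6309
T(n) = O(n^2) = O(n^2)

For T(n) = 2T(n/3) + O(n^2): log_3(2) = 0.6309. This is Case 3 of the Master Theorem (c > log_b(a), work dominated by root), giving O(n^2).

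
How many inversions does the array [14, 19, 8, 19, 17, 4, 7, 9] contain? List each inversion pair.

Finding inversions in [14, 19, 8, 19, 17, 4, 7, 9]:

(0, 2): arr[0]=14 > arr[2]=8
(0, 5): arr[0]=14 > arr[5]=4
(0, 6): arr[0]=14 > arr[6]=7
(0, 7): arr[0]=14 > arr[7]=9
(1, 2): arr[1]=19 > arr[2]=8
(1, 4): arr[1]=19 > arr[4]=17
(1, 5): arr[1]=19 > arr[5]=4
(1, 6): arr[1]=19 > arr[6]=7
(1, 7): arr[1]=19 > arr[7]=9
(2, 5): arr[2]=8 > arr[5]=4
(2, 6): arr[2]=8 > arr[6]=7
(3, 4): arr[3]=19 > arr[4]=17
(3, 5): arr[3]=19 > arr[5]=4
(3, 6): arr[3]=19 > arr[6]=7
(3, 7): arr[3]=19 > arr[7]=9
(4, 5): arr[4]=17 > arr[5]=4
(4, 6): arr[4]=17 > arr[6]=7
(4, 7): arr[4]=17 > arr[7]=9

Total inversions: 18

The array has 18 inversion(s): (0,2), (0,5), (0,6), (0,7), (1,2), (1,4), (1,5), (1,6), (1,7), (2,5), (2,6), (3,4), (3,5), (3,6), (3,7), (4,5), (4,6), (4,7). Each pair (i,j) satisfies i < j and arr[i] > arr[j].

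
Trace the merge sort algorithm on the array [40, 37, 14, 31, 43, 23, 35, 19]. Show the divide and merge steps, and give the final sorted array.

Merge sort trace:

Split: [40, 37, 14, 31, 43, 23, 35, 19] -> [40, 37, 14, 31] and [43, 23, 35, 19]
  Split: [40, 37, 14, 31] -> [40, 37] and [14, 31]
    Split: [40, 37] -> [40] and [37]
    Merge: [40] + [37] -> [37, 40]
    Split: [14, 31] -> [14] and [31]
    Merge: [14] + [31] -> [14, 31]
  Merge: [37, 40] + [14, 31] -> [14, 31, 37, 40]
  Split: [43, 23, 35, 19] -> [43, 23] and [35, 19]
    Split: [43, 23] -> [43] and [23]
    Merge: [43] + [23] -> [23, 43]
    Split: [35, 19] -> [35] and [19]
    Merge: [35] + [19] -> [19, 35]
  Merge: [23, 43] + [19, 35] -> [19, 23, 35, 43]
Merge: [14, 31, 37, 40] + [19, 23, 35, 43] -> [14, 19, 23, 31, 35, 37, 40, 43]

Final sorted array: [14, 19, 23, 31, 35, 37, 40, 43]

The merge sort proceeds by recursively splitting the array and merging sorted halves.
After all merges, the sorted array is [14, 19, 23, 31, 35, 37, 40, 43].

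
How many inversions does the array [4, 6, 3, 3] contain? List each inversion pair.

Finding inversions in [4, 6, 3, 3]:

(0, 2): arr[0]=4 > arr[2]=3
(0, 3): arr[0]=4 > arr[3]=3
(1, 2): arr[1]=6 > arr[2]=3
(1, 3): arr[1]=6 > arr[3]=3

Total inversions: 4

The array has 4 inversion(s): (0,2), (0,3), (1,2), (1,3). Each pair (i,j) satisfies i < j and arr[i] > arr[j].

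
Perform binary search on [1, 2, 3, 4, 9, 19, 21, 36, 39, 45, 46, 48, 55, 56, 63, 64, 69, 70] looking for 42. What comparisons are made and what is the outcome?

Binary search for 42 in [1, 2, 3, 4, 9, 19, 21, 36, 39, 45, 46, 48, 55, 56, 63, 64, 69, 70]:

lo=0, hi=17, mid=8, arr[mid]=39 -> 39 < 42, search right half
lo=9, hi=17, mid=13, arr[mid]=56 -> 56 > 42, search left half
lo=9, hi=12, mid=10, arr[mid]=46 -> 46 > 42, search left half
lo=9, hi=9, mid=9, arr[mid]=45 -> 45 > 42, search left half
lo=9 > hi=8, target 42 not found

Binary search determines that 42 is not in the array after 4 comparisons. The search space was exhausted without finding the target.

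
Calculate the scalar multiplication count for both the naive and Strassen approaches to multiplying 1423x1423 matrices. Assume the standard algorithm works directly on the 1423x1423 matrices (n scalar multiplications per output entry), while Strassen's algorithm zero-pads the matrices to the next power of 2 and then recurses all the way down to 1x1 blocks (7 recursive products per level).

Matrix multiplication for 1423x1423 matrices:

Strassen's algorithm requires power-of-2 dimensions. Pad 1423x1423 to 2048x2048 (next power of 2).

Standard algorithm: 1423^3 = 2881473967 multiplications
Strassen's algorithm: 7^(log2(2048)) = 7^11 = 1977326743 multiplications
Savings: 2881473967 - 1977326743 = 904147224 multiplications

Standard: 2881473967 multiplications (1423^3). Strassen: 1977326743 multiplications (7^11, after padding to 2048x2048). Strassen reduces 8 recursive multiplications to 7 at each level.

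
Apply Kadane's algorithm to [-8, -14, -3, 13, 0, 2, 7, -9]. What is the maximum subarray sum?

Using Kadane's algorithm on [-8, -14, -3, 13, 0, 2, 7, -9]:

Scanning through the array:
Position 1 (value -14): max_ending_here = -14, max_so_far = -8
Position 2 (value -3): max_ending_here = -3, max_so_far = -3
Position 3 (value 13): max_ending_here = 13, max_so_far = 13
Position 4 (value 0): max_ending_here = 13, max_so_far = 13
Position 5 (value 2): max_ending_here = 15, max_so_far = 15
Position 6 (value 7): max_ending_here = 22, max_so_far = 22
Position 7 (value -9): max_ending_here = 13, max_so_far = 22

Maximum subarray: [13, 0, 2, 7]
Maximum sum: 22

The maximum subarray is [13, 0, 2, 7] with sum 22. This subarray runs from index 3 to index 6.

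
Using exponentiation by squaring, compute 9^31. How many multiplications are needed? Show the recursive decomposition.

Computing 9^31 by squaring (build up from 9^1; each line after the first costs one multiplication):

9^1 = 9
9^2 = (9^1)^2 = 9^2 = 81
9^3 = 9 * 9^2 = 9 * 81 = 729
9^6 = (9^3)^2 = 729^2 = 531441
9^7 = 9 * 9^6 = 9 * 531441 = 4782969
9^14 = (9^7)^2 = 4782969^2 = 22876792454961
9^15 = 9 * 9^14 = 9 * 22876792454961 = 205891132094649
9^30 = (9^15)^2 = 205891132094649^2 = 42391158275216203514294433201
9^31 = 9 * 9^30 = 9 * 42391158275216203514294433201 = 381520424476945831628649898809

Result: 381520424476945831628649898809
Multiplications needed: 8 (8 lines after 9^1)

9^31 = 381520424476945831628649898809. Using exponentiation by squaring, this requires 8 multiplications. The key idea: if the exponent is even, square the half-power; if odd, multiply by the base once.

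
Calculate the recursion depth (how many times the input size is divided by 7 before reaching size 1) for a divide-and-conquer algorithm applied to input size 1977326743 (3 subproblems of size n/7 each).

For divide and conquer with division factor 7:

Problem sizes at each level:
Level 0: 1977326743
Level 1: 282475249
Level 2: 40353607
Level 3: 5764801
Level 4: 823543
Level 5: 117649
Level 6: 16807
Level 7: 2401
Level 8: 343
Level 9: 49
Level 10: 7
Level 11: 1

The root is level 0 and the size-1 base case is level 11 (the tree spans levels 0 through 11, i.e. 12 levels counting the root), so the depth is the number of divisions: log_7(1977326743) = 11

The recursion tree depth is log_7(1977326743) = 11. At each level, the problem size is divided by 7, so it takes 11 divisions to reduce to a base case of size 1. The algorithm makes 3 recursive calls at each level.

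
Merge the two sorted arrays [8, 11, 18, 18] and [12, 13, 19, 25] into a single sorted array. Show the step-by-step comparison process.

Merging process:

Compare 8 vs 12: take 8 from left. Merged: [8]
Compare 11 vs 12: take 11 from left. Merged: [8, 11]
Compare 18 vs 12: take 12 from right. Merged: [8, 11, 12]
Compare 18 vs 13: take 13 from right. Merged: [8, 11, 12, 13]
Compare 18 vs 19: take 18 from left. Merged: [8, 11, 12, 13, 18]
Compare 18 vs 19: take 18 from left. Merged: [8, 11, 12, 13, 18, 18]
Append remaining from right: [19, 25]. Merged: [8, 11, 12, 13, 18, 18, 19, 25]

Final merged array: [8, 11, 12, 13, 18, 18, 19, 25]
Total comparisons: 6

The merged array is [8, 11, 12, 13, 18, 18, 19, 25], requiring 6 comparisons. The merge step runs in O(n) time where n is the total number of elements.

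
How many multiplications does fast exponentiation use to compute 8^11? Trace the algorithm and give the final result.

Computing 8^11 by squaring (build up from 8^1; each line after the first costs one multiplication):

8^1 = 8
8^2 = (8^1)^2 = 8^2 = 64
8^4 = (8^2)^2 = 64^2 = 4096
8^5 = 8 * 8^4 = 8 * 4096 = 32768
8^10 = (8^5)^2 = 32768^2 = 1073741824
8^11 = 8 * 8^10 = 8 * 1073741824 = 8589934592

Result: 8589934592
Multiplications needed: 5 (5 lines after 8^1)

8^11 = 8589934592. Using exponentiation by squaring, this requires 5 multiplications. The key idea: if the exponent is even, square the half-power; if odd, multiply by the base once.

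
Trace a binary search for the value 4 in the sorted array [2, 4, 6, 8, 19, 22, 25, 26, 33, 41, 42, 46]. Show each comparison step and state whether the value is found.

Binary search for 4 in [2, 4, 6, 8, 19, 22, 25, 26, 33, 41, 42, 46]:

lo=0, hi=11, mid=5, arr[mid]=22 -> 22 > 4, search left half
lo=0, hi=4, mid=2, arr[mid]=6 -> 6 > 4, search left half
lo=0, hi=1, mid=0, arr[mid]=2 -> 2 < 4, search right half
lo=1, hi=1, mid=1, arr[mid]=4 -> Found target at index 1!

Binary search finds 4 at index 1 after 4 comparisons. The search repeatedly halves the search space by comparing with the middle element.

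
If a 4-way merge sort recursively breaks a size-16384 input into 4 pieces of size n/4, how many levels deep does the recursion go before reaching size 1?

For divide and conquer with division factor 4:

Problem sizes at each level:
Level 0: 16384
Level 1: 4096
Level 2: 1024
Level 3: 256
Level 4: 64
Level 5: 16
Level 6: 4
Level 7: 1

The root is level 0 and the size-1 base case is level 7 (the tree spans levels 0 through 7, i.e. 8 levels counting the root), so the depth is the number of divisions: log_4(16384) = 7

The recursion tree depth is log_4(16384) = 7. At each level, the problem size is divided by 4, so it takes 7 divisions to reduce to a base case of size 1. The algorithm makes 4 recursive calls at each level.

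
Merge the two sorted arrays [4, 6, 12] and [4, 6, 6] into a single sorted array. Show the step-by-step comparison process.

Merging process:

Compare 4 vs 4: take 4 from left. Merged: [4]
Compare 6 vs 4: take 4 from right. Merged: [4, 4]
Compare 6 vs 6: take 6 from left. Merged: [4, 4, 6]
Compare 12 vs 6: take 6 from right. Merged: [4, 4, 6, 6]
Compare 12 vs 6: take 6 from right. Merged: [4, 4, 6, 6, 6]
Append remaining from left: [12]. Merged: [4, 4, 6, 6, 6, 12]

Final merged array: [4, 4, 6, 6, 6, 12]
Total comparisons: 5

The merged array is [4, 4, 6, 6, 6, 12], requiring 5 comparisons. The merge step runs in O(n) time where n is the total number of elements.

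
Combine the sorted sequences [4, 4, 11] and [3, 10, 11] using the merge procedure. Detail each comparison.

Merging process:

Compare 4 vs 3: take 3 from right. Merged: [3]
Compare 4 vs 10: take 4 from left. Merged: [3, 4]
Compare 4 vs 10: take 4 from left. Merged: [3, 4, 4]
Compare 11 vs 10: take 10 from right. Merged: [3, 4, 4, 10]
Compare 11 vs 11: take 11 from left. Merged: [3, 4, 4, 10, 11]
Append remaining from right: [11]. Merged: [3, 4, 4, 10, 11, 11]

Final merged array: [3, 4, 4, 10, 11, 11]
Total comparisons: 5

The merged array is [3, 4, 4, 10, 11, 11], requiring 5 comparisons. The merge step runs in O(n) time where n is the total number of elements.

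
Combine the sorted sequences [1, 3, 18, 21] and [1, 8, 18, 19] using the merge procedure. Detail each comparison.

Merging process:

Compare 1 vs 1: take 1 from left. Merged: [1]
Compare 3 vs 1: take 1 from right. Merged: [1, 1]
Compare 3 vs 8: take 3 from left. Merged: [1, 1, 3]
Compare 18 vs 8: take 8 from right. Merged: [1, 1, 3, 8]
Compare 18 vs 18: take 18 from left. Merged: [1, 1, 3, 8, 18]
Compare 21 vs 18: take 18 from right. Merged: [1, 1, 3, 8, 18, 18]
Compare 21 vs 19: take 19 from right. Merged: [1, 1, 3, 8, 18, 18, 19]
Append remaining from left: [21]. Merged: [1, 1, 3, 8, 18, 18, 19, 21]

Final merged array: [1, 1, 3, 8, 18, 18, 19, 21]
Total comparisons: 7

The merged array is [1, 1, 3, 8, 18, 18, 19, 21], requiring 7 comparisons. The merge step runs in O(n) time where n is the total number of elements.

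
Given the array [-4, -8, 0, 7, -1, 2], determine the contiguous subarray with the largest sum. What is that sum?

Using Kadane's algorithm on [-4, -8, 0, 7, -1, 2]:

Scanning through the array:
Position 1 (value -8): max_ending_here = -8, max_so_far = -4
Position 2 (value 0): max_ending_here = 0, max_so_far = 0
Position 3 (value 7): max_ending_here = 7, max_so_far = 7
Position 4 (value -1): max_ending_here = 6, max_so_far = 7
Position 5 (value 2): max_ending_here = 8, max_so_far = 8

Maximum subarray: [0, 7, -1, 2]
Maximum sum: 8

The maximum subarray is [0, 7, -1, 2] with sum 8. This subarray runs from index 2 to index 5.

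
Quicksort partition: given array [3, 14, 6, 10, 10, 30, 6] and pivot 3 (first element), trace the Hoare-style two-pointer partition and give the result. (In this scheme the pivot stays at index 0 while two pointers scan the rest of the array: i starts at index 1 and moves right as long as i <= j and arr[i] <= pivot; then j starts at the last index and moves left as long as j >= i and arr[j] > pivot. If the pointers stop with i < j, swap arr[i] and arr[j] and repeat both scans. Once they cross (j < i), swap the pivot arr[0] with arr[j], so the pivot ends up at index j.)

Hoare-style two-pointer partition with pivot = 3:

Initial array: [3, 14, 6, 10, 10, 30, 6]

Pointers start at i = 1, j = 6.
i ends at 1, j ends at 0: the pointers have crossed (j < i), so scanning stops.

j = 0, so swapping arr[0] with arr[j] leaves the pivot at position 0: [3, 14, 6, 10, 10, 30, 6]
Pivot position: 0

After partitioning with pivot 3, the array becomes [3, 14, 6, 10, 10, 30, 6]. The pivot is placed at index 0. All elements to the left of the pivot are <= 3, and all elements to the right are > 3.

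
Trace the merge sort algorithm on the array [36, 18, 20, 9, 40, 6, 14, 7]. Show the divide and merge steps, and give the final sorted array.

Merge sort trace:

Split: [36, 18, 20, 9, 40, 6, 14, 7] -> [36, 18, 20, 9] and [40, 6, 14, 7]
  Split: [36, 18, 20, 9] -> [36, 18] and [20, 9]
    Split: [36, 18] -> [36] and [18]
    Merge: [36] + [18] -> [18, 36]
    Split: [20, 9] -> [20] and [9]
    Merge: [20] + [9] -> [9, 20]
  Merge: [18, 36] + [9, 20] -> [9, 18, 20, 36]
  Split: [40, 6, 14, 7] -> [40, 6] and [14, 7]
    Split: [40, 6] -> [40] and [6]
    Merge: [40] + [6] -> [6, 40]
    Split: [14, 7] -> [14] and [7]
    Merge: [14] + [7] -> [7, 14]
  Merge: [6, 40] + [7, 14] -> [6, 7, 14, 40]
Merge: [9, 18, 20, 36] + [6, 7, 14, 40] -> [6, 7, 9, 14, 18, 20, 36, 40]

Final sorted array: [6, 7, 9, 14, 18, 20, 36, 40]

The merge sort proceeds by recursively splitting the array and merging sorted halves.
After all merges, the sorted array is [6, 7, 9, 14, 18, 20, 36, 40].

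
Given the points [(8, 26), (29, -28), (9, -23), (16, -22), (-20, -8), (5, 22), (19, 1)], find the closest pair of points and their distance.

Computing all pairwise distances among 7 points:

d((8, 26), (29, -28)) = 57.9396
d((8, 26), (9, -23)) = 49.0102
d((8, 26), (16, -22)) = 48.6621
d((8, 26), (-20, -8)) = 44.0454
d((8, 26), (5, 22)) = 5.0 <-- minimum
d((8, 26), (19, 1)) = 27.313
d((29, -28), (9, -23)) = 20.6155
d((29, -28), (16, -22)) = 14.3178
d((29, -28), (-20, -8)) = 52.9245
d((29, -28), (5, 22)) = 55.4617
d((29, -28), (19, 1)) = 30.6757
d((9, -23), (16, -22)) = 7.0711
d((9, -23), (-20, -8)) = 32.6497
d((9, -23), (5, 22)) = 45.1774
d((9, -23), (19, 1)) = 26.0
d((16, -22), (-20, -8)) = 38.6264
d((16, -22), (5, 22)) = 45.3542
d((16, -22), (19, 1)) = 23.1948
d((-20, -8), (5, 22)) = 39.0512
d((-20, -8), (19, 1)) = 40.025
d((5, 22), (19, 1)) = 25.2389

Closest pair: (8, 26) and (5, 22) with distance 5.0

The closest pair is (8, 26) and (5, 22) with Euclidean distance 5.0. For 7 points, brute-force pairwise comparison is shown above. For large n, the divide-and-conquer algorithm (sort by x, recurse on halves, check the dividing strip) achieves O(n log n).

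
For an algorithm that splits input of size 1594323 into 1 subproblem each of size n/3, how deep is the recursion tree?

For divide and conquer with division factor 3:

Problem sizes at each level:
Level 0: 1594323
Level 1: 531441
Level 2: 177147
Level 3: 59049
Level 4: 19683
Level 5: 6561
Level 6: 2187
Level 7: 729
Level 8: 243
Level 9: 81
Level 10: 27
Level 11: 9
Level 12: 3
Level 13: 1

The root is level 0 and the size-1 base case is level 13 (the tree spans levels 0 through 13, i.e. 14 levels counting the root), so the depth is the number of divisions: log_3(1594323) = 13

The recursion tree depth is log_3(1594323) = 13. At each level, the problem size is divided by 3, so it takes 13 divisions to reduce to a base case of size 1. The algorithm makes 1 recursive call at each level.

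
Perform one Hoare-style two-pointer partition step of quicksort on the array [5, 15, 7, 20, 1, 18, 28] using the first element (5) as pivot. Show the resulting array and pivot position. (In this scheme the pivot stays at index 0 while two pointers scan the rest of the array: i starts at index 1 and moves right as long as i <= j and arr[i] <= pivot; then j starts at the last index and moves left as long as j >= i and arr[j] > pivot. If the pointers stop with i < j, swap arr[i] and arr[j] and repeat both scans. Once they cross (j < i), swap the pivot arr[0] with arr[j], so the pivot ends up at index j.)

Hoare-style two-pointer partition with pivot = 5:

Initial array: [5, 15, 7, 20, 1, 18, 28]

Pointers start at i = 1, j = 6.
i stops at index 1 (arr[1]=15 > 5), j stops at index 4 (arr[4]=1 <= 5): swap arr[1] and arr[4], array becomes [5, 1, 7, 20, 15, 18, 28]
i ends at 2, j ends at 1: the pointers have crossed (j < i), so scanning stops.

Swap pivot arr[0] with arr[1] to place pivot at position 1: [1, 5, 7, 20, 15, 18, 28]
Pivot position: 1

After partitioning with pivot 5, the array becomes [1, 5, 7, 20, 15, 18, 28]. The pivot is placed at index 1. All elements to the left of the pivot are <= 5, and all elements to the right are > 5.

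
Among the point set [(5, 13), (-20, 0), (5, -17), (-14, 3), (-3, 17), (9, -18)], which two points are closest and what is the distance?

Computing all pairwise distances among 6 points:

d((5, 13), (-20, 0)) = 28.178
d((5, 13), (5, -17)) = 30.0
d((5, 13), (-14, 3)) = 21.4709
d((5, 13), (-3, 17)) = 8.9443
d((5, 13), (9, -18)) = 31.257
d((-20, 0), (5, -17)) = 30.2324
d((-20, 0), (-14, 3)) = 6.7082
d((-20, 0), (-3, 17)) = 24.0416
d((-20, 0), (9, -18)) = 34.1321
d((5, -17), (-14, 3)) = 27.5862
d((5, -17), (-3, 17)) = 34.9285
d((5, -17), (9, -18)) = 4.1231 <-- minimum
d((-14, 3), (-3, 17)) = 17.8045
d((-14, 3), (9, -18)) = 31.1448
d((-3, 17), (9, -18)) = 37.0

Closest pair: (5, -17) and (9, -18) with distance 4.1231

The closest pair is (5, -17) and (9, -18) with Euclidean distance 4.1231. For 6 points, brute-force pairwise comparison is shown above. For large n, the divide-and-conquer algorithm (sort by x, recurse on halves, check the dividing strip) achieves O(n log n).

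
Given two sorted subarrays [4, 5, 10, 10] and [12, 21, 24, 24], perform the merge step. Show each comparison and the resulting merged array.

Merging process:

Compare 4 vs 12: take 4 from left. Merged: [4]
Compare 5 vs 12: take 5 from left. Merged: [4, 5]
Compare 10 vs 12: take 10 from left. Merged: [4, 5, 10]
Compare 10 vs 12: take 10 from left. Merged: [4, 5, 10, 10]
Append remaining from right: [12, 21, 24, 24]. Merged: [4, 5, 10, 10, 12, 21, 24, 24]

Final merged array: [4, 5, 10, 10, 12, 21, 24, 24]
Total comparisons: 4

The merged array is [4, 5, 10, 10, 12, 21, 24, 24], requiring 4 comparisons. The merge step runs in O(n) time where n is the total number of elements.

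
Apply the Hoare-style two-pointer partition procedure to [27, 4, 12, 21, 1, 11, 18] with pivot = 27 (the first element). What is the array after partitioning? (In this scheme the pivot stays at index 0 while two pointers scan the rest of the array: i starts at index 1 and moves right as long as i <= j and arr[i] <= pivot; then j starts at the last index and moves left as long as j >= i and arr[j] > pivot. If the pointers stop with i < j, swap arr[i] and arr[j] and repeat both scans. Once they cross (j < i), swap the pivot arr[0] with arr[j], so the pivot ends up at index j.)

Hoare-style two-pointer partition with pivot = 27:

Initial array: [27, 4, 12, 21, 1, 11, 18]

Pointers start at i = 1, j = 6.
i ends at 7, j ends at 6: the pointers have crossed (j < i), so scanning stops.

Swap pivot arr[0] with arr[6] to place pivot at position 6: [18, 4, 12, 21, 1, 11, 27]
Pivot position: 6

After partitioning with pivot 27, the array becomes [18, 4, 12, 21, 1, 11, 27]. The pivot is placed at index 6. All elements to the left of the pivot are <= 27, and all elements to the right are > 27.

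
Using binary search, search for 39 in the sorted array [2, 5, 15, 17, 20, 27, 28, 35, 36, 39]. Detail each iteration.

Binary search for 39 in [2, 5, 15, 17, 20, 27, 28, 35, 36, 39]:

lo=0, hi=9, mid=4, arr[mid]=20 -> 20 < 39, search right half
lo=5, hi=9, mid=7, arr[mid]=35 -> 35 < 39, search right half
lo=8, hi=9, mid=8, arr[mid]=36 -> 36 < 39, search right half
lo=9, hi=9, mid=9, arr[mid]=39 -> Found target at index 9!

Binary search finds 39 at index 9 after 4 comparisons. The search repeatedly halves the search space by comparing with the middle element.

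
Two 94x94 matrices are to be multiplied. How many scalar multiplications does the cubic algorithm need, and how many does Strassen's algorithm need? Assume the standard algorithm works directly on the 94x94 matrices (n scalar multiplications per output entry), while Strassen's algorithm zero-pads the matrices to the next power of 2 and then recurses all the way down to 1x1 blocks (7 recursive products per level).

Matrix multiplication for 94x94 matrices:

Strassen's algorithm requires power-of-2 dimensions. Pad 94x94 to 128x128 (next power of 2).

Standard algorithm: 94^3 = 830584 multiplications
Strassen's algorithm: 7^(log2(128)) = 7^7 = 823543 multiplications
Savings: 830584 - 823543 = 7041 multiplications

Standard: 830584 multiplications (94^3). Strassen: 823543 multiplications (7^7, after padding to 128x128). Strassen reduces 8 recursive multiplications to 7 at each level.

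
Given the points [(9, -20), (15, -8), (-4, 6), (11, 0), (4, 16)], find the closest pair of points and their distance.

Computing all pairwise distances among 5 points:

d((9, -20), (15, -8)) = 13.4164
d((9, -20), (-4, 6)) = 29.0689
d((9, -20), (11, 0)) = 20.0998
d((9, -20), (4, 16)) = 36.3456
d((15, -8), (-4, 6)) = 23.6008
d((15, -8), (11, 0)) = 8.9443 <-- minimum
d((15, -8), (4, 16)) = 26.4008
d((-4, 6), (11, 0)) = 16.1555
d((-4, 6), (4, 16)) = 12.8062
d((11, 0), (4, 16)) = 17.4642

Closest pair: (15, -8) and (11, 0) with distance 8.9443

The closest pair is (15, -8) and (11, 0) with Euclidean distance 8.9443. For 5 points, brute-force pairwise comparison is shown above. For large n, the divide-and-conquer algorithm (sort by x, recurse on halves, check the dividing strip) achieves O(n log n).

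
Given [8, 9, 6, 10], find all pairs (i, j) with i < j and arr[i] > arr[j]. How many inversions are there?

Finding inversions in [8, 9, 6, 10]:

(0, 2): arr[0]=8 > arr[2]=6
(1, 2): arr[1]=9 > arr[2]=6

Total inversions: 2

The array has 2 inversion(s): (0,2), (1,2). Each pair (i,j) satisfies i < j and arr[i] > arr[j].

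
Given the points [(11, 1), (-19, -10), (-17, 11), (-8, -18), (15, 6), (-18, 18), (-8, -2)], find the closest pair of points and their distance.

Computing all pairwise distances among 7 points:

d((11, 1), (-19, -10)) = 31.9531
d((11, 1), (-17, 11)) = 29.7321
d((11, 1), (-8, -18)) = 26.8701
d((11, 1), (15, 6)) = 6.4031 <-- minimum
d((11, 1), (-18, 18)) = 33.6155
d((11, 1), (-8, -2)) = 19.2354
d((-19, -10), (-17, 11)) = 21.095
d((-19, -10), (-8, -18)) = 13.6015
d((-19, -10), (15, 6)) = 37.5766
d((-19, -10), (-18, 18)) = 28.0179
d((-19, -10), (-8, -2)) = 13.6015
d((-17, 11), (-8, -18)) = 30.3645
d((-17, 11), (15, 6)) = 32.3883
d((-17, 11), (-18, 18)) = 7.0711
d((-17, 11), (-8, -2)) = 15.8114
d((-8, -18), (15, 6)) = 33.2415
d((-8, -18), (-18, 18)) = 37.3631
d((-8, -18), (-8, -2)) = 16.0
d((15, 6), (-18, 18)) = 35.1141
d((15, 6), (-8, -2)) = 24.3516
d((-18, 18), (-8, -2)) = 22.3607

Closest pair: (11, 1) and (15, 6) with distance 6.4031

The closest pair is (11, 1) and (15, 6) with Euclidean distance 6.4031. For 7 points, brute-force pairwise comparison is shown above. For large n, the divide-and-conquer algorithm (sort by x, recurse on halves, check the dividing strip) achieves O(n log n).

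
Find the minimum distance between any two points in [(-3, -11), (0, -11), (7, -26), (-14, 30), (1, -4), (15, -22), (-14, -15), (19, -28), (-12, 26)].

Computing all pairwise distances among 9 points:

d((-3, -11), (0, -11)) = 3.0 <-- minimum
d((-3, -11), (7, -26)) = 18.0278
d((-3, -11), (-14, 30)) = 42.45
d((-3, -11), (1, -4)) = 8.0623
d((-3, -11), (15, -22)) = 21.095
d((-3, -11), (-14, -15)) = 11.7047
d((-3, -11), (19, -28)) = 27.8029
d((-3, -11), (-12, 26)) = 38.0789
d((0, -11), (7, -26)) = 16.5529
d((0, -11), (-14, 30)) = 43.3244
d((0, -11), (1, -4)) = 7.0711
d((0, -11), (15, -22)) = 18.6011
d((0, -11), (-14, -15)) = 14.5602
d((0, -11), (19, -28)) = 25.4951
d((0, -11), (-12, 26)) = 38.8973
d((7, -26), (-14, 30)) = 59.808
d((7, -26), (1, -4)) = 22.8035
d((7, -26), (15, -22)) = 8.9443
d((7, -26), (-14, -15)) = 23.7065
d((7, -26), (19, -28)) = 12.1655
d((7, -26), (-12, 26)) = 55.3624
d((-14, 30), (1, -4)) = 37.1618
d((-14, 30), (15, -22)) = 59.5399
d((-14, 30), (-14, -15)) = 45.0
d((-14, 30), (19, -28)) = 66.7308
d((-14, 30), (-12, 26)) = 4.4721
d((1, -4), (15, -22)) = 22.8035
d((1, -4), (-14, -15)) = 18.6011
d((1, -4), (19, -28)) = 30.0
d((1, -4), (-12, 26)) = 32.6956
d((15, -22), (-14, -15)) = 29.8329
d((15, -22), (19, -28)) = 7.2111
d((15, -22), (-12, 26)) = 55.0727
d((-14, -15), (19, -28)) = 35.4683
d((-14, -15), (-12, 26)) = 41.0488
d((19, -28), (-12, 26)) = 62.2656

Closest pair: (-3, -11) and (0, -11) with distance 3.0

The closest pair is (-3, -11) and (0, -11) with Euclidean distance 3.0. For 9 points, brute-force pairwise comparison is shown above. For large n, the divide-and-conquer algorithm (sort by x, recurse on halves, check the dividing strip) achieves O(n log n).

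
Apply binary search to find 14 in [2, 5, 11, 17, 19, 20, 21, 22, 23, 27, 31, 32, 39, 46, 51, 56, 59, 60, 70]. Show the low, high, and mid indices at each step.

Binary search for 14 in [2, 5, 11, 17, 19, 20, 21, 22, 23, 27, 31, 32, 39, 46, 51, 56, 59, 60, 70]:

lo=0, hi=18, mid=9, arr[mid]=27 -> 27 > 14, search left half
lo=0, hi=8, mid=4, arr[mid]=19 -> 19 > 14, search left half
lo=0, hi=3, mid=1, arr[mid]=5 -> 5 < 14, search right half
lo=2, hi=3, mid=2, arr[mid]=11 -> 11 < 14, search right half
lo=3, hi=3, mid=3, arr[mid]=17 -> 17 > 14, search left half
lo=3 > hi=2, target 14 not found

Binary search determines that 14 is not in the array after 5 comparisons. The search space was exhausted without finding the target.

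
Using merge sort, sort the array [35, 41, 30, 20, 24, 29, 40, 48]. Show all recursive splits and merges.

Merge sort trace:

Split: [35, 41, 30, 20, 24, 29, 40, 48] -> [35, 41, 30, 20] and [24, 29, 40, 48]
  Split: [35, 41, 30, 20] -> [35, 41] and [30, 20]
    Split: [35, 41] -> [35] and [41]
    Merge: [35] + [41] -> [35, 41]
    Split: [30, 20] -> [30] and [20]
    Merge: [30] + [20] -> [20, 30]
  Merge: [35, 41] + [20, 30] -> [20, 30, 35, 41]
  Split: [24, 29, 40, 48] -> [24, 29] and [40, 48]
    Split: [24, 29] -> [24] and [29]
    Merge: [24] + [29] -> [24, 29]
    Split: [40, 48] -> [40] and [48]
    Merge: [40] + [48] -> [40, 48]
  Merge: [24, 29] + [40, 48] -> [24, 29, 40, 48]
Merge: [20, 30, 35, 41] + [24, 29, 40, 48] -> [20, 24, 29, 30, 35, 40, 41, 48]

Final sorted array: [20, 24, 29, 30, 35, 40, 41, 48]

The merge sort proceeds by recursively splitting the array and merging sorted halves.
After all merges, the sorted array is [20, 24, 29, 30, 35, 40, 41, 48].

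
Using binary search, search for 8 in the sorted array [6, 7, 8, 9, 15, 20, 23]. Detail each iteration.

Binary search for 8 in [6, 7, 8, 9, 15, 20, 23]:

lo=0, hi=6, mid=3, arr[mid]=9 -> 9 > 8, search left half
lo=0, hi=2, mid=1, arr[mid]=7 -> 7 < 8, search right half
lo=2, hi=2, mid=2, arr[mid]=8 -> Found target at index 2!

Binary search finds 8 at index 2 after 3 comparisons. The search repeatedly halves the search space by comparing with the middle element.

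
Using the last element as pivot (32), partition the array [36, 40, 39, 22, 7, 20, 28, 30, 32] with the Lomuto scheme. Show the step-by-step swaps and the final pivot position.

Lomuto partition with pivot = 32:

Initial array: [36, 40, 39, 22, 7, 20, 28, 30, 32]

arr[0]=36 > 32: no swap
arr[1]=40 > 32: no swap
arr[2]=39 > 32: no swap
arr[3]=22 <= 32: swap with position 0, array becomes [22, 40, 39, 36, 7, 20, 28, 30, 32]
arr[4]=7 <= 32: swap with position 1, array becomes [22, 7, 39, 36, 40, 20, 28, 30, 32]
arr[5]=20 <= 32: swap with position 2, array becomes [22, 7, 20, 36, 40, 39, 28, 30, 32]
arr[6]=28 <= 32: swap with position 3, array becomes [22, 7, 20, 28, 40, 39, 36, 30, 32]
arr[7]=30 <= 32: swap with position 4, array becomes [22, 7, 20, 28, 30, 39, 36, 40, 32]

Place pivot at position 5: [22, 7, 20, 28, 30, 32, 36, 40, 39]
Pivot position: 5

After partitioning with pivot 32, the array becomes [22, 7, 20, 28, 30, 32, 36, 40, 39]. The pivot is placed at index 5. All elements to the left of the pivot are <= 32, and all elements to the right are > 32.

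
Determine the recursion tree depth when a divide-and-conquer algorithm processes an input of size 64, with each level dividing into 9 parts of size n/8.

For divide and conquer with division factor 8:

Problem sizes at each level:
Level 0: 64
Level 1: 8
Level 2: 1

The root is level 0 and the size-1 base case is level 2 (the tree spans levels 0 through 2, i.e. 3 levels counting the root), so the depth is the number of divisions: log_8(64) = 2

The recursion tree depth is log_8(64) = 2. At each level, the problem size is divided by 8, so it takes 2 divisions to reduce to a base case of size 1. The algorithm makes 9 recursive calls at each level.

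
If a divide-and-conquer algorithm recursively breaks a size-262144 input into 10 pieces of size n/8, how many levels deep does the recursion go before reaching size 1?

For divide and conquer with division factor 8:

Problem sizes at each level:
Level 0: 262144
Level 1: 32768
Level 2: 4096
Level 3: 512
Level 4: 64
Level 5: 8
Level 6: 1

The root is level 0 and the size-1 base case is level 6 (the tree spans levels 0 through 6, i.e. 7 levels counting the root), so the depth is the number of divisions: log_8(262144) = 6

The recursion tree depth is log_8(262144) = 6. At each level, the problem size is divided by 8, so it takes 6 divisions to reduce to a base case of size 1. The algorithm makes 10 recursive calls at each level.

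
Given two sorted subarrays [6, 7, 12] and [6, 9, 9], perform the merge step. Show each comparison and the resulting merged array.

Merging process:

Compare 6 vs 6: take 6 from left. Merged: [6]
Compare 7 vs 6: take 6 from right. Merged: [6, 6]
Compare 7 vs 9: take 7 from left. Merged: [6, 6, 7]
Compare 12 vs 9: take 9 from right. Merged: [6, 6, 7, 9]
Compare 12 vs 9: take 9 from right. Merged: [6, 6, 7, 9, 9]
Append remaining from left: [12]. Merged: [6, 6, 7, 9, 9, 12]

Final merged array: [6, 6, 7, 9, 9, 12]
Total comparisons: 5

The merged array is [6, 6, 7, 9, 9, 12], requiring 5 comparisons. The merge step runs in O(n) time where n is the total number of elements.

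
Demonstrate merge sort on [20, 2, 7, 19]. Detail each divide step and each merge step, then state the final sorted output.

Merge sort trace:

Split: [20, 2, 7, 19] -> [20, 2] and [7, 19]
  Split: [20, 2] -> [20] and [2]
  Merge: [20] + [2] -> [2, 20]
  Split: [7, 19] -> [7] and [19]
  Merge: [7] + [19] -> [7, 19]
Merge: [2, 20] + [7, 19] -> [2, 7, 19, 20]

Final sorted array: [2, 7, 19, 20]

The merge sort proceeds by recursively splitting the array and merging sorted halves.
After all merges, the sorted array is [2, 7, 19, 20].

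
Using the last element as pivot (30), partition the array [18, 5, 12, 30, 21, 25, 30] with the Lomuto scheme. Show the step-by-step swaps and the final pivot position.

Lomuto partition with pivot = 30:

Initial array: [18, 5, 12, 30, 21, 25, 30]

arr[0]=18 <= 30: swap with position 0, array becomes [18, 5, 12, 30, 21, 25, 30]
arr[1]=5 <= 30: swap with position 1, array becomes [18, 5, 12, 30, 21, 25, 30]
arr[2]=12 <= 30: swap with position 2, array becomes [18, 5, 12, 30, 21, 25, 30]
arr[3]=30 <= 30: swap with position 3, array becomes [18, 5, 12, 30, 21, 25, 30]
arr[4]=21 <= 30: swap with position 4, array becomes [18, 5, 12, 30, 21, 25, 30]
arr[5]=25 <= 30: swap with position 5, array becomes [18, 5, 12, 30, 21, 25, 30]

Place pivot at position 6: [18, 5, 12, 30, 21, 25, 30]
Pivot position: 6

After partitioning with pivot 30, the array becomes [18, 5, 12, 30, 21, 25, 30]. The pivot is placed at index 6. All elements to the left of the pivot are <= 30, and all elements to the right are > 30.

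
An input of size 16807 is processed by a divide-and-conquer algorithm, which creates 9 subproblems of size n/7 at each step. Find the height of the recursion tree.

For divide and conquer with division factor 7:

Problem sizes at each level:
Level 0: 16807
Level 1: 2401
Level 2: 343
Level 3: 49
Level 4: 7
Level 5: 1

The root is level 0 and the size-1 base case is level 5 (the tree spans levels 0 through 5, i.e. 6 levels counting the root), so the depth is the number of divisions: log_7(16807) = 5

The recursion tree depth is log_7(16807) = 5. At each level, the problem size is divided by 7, so it takes 5 divisions to reduce to a base case of size 1. The algorithm makes 9 recursive calls at each level.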